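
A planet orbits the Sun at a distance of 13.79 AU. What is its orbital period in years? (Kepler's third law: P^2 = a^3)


P = a^(3/2) = 13.79^1.5 = 51.209

51.209 years


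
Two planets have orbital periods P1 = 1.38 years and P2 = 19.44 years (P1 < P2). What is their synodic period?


1/P_syn = |1/P1 - 1/P2| = |1/1.38 - 1/19.44| => P_syn = 1.4854

1.4854 years


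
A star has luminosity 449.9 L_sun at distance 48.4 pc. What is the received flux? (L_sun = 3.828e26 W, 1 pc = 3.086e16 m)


F = L / (4*pi*d^2) = 1.722e+29 / (4*pi*(1.494e+18)^2) = 6.143e-09

6.143e-09 W/m^2


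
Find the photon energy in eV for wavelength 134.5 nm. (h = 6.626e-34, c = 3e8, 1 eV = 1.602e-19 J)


E = hc/lambda = 6.626e-34 * 3e8 / 1.345e-07 = 1.478e-18 J = 9.2255 eV

9.2255 eV


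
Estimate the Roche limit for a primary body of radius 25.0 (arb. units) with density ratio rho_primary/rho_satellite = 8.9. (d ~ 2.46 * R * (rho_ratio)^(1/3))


d_Roche = 2.46 * 25.0 * 8.9^(1/3) = 127.4496

127.4496


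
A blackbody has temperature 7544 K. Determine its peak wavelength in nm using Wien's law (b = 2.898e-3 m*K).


lam_max = b / T = 2.898e-3 / 7544 = 3.841e-07 m = 384.1463 nm

384.1463 nm


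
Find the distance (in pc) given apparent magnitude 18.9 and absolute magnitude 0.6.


d = 10^((m - M + 5)/5) = 10^((18.9 - 0.6 + 5)/5) = 45708.819

45708.819 pc


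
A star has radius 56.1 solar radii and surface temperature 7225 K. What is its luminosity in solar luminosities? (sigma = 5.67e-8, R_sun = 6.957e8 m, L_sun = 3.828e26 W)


R = 56.1 * 6.957e8 m = 3.902877e+10 m. L = 4*pi*R^2*sigma*T^4 = 4*pi*(3.902877e+10)^2 * 5.67e-8 * 7225^4 = 2.957427166e+30 W. L/L_sun = 2.957427166e+30 / 3.828e26 = 7725.7763

7725.7763 L_sun


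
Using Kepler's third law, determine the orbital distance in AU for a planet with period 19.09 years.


a = P^(2/3) = 19.09^(2/3) = 7.1428

7.1428 AU


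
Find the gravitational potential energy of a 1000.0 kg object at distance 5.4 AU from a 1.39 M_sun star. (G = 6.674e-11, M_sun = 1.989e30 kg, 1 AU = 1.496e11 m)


M = 1.39 * 1.989e30 kg = 2.76471e+30 kg; r = 5.4 AU * 1.496e11 m/AU = 8.0784e+11 m. U = -GM*m/r = -(6.674e-11 * 2.76471e+30 * 1000.0) / 8.0784e+11 = -2.284e+11

-2.284e+11 J


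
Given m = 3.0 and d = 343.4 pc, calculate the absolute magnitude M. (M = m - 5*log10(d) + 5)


M = m - 5*log10(d) + 5 = 3.0 - 5*log10(343.4) + 5 = -4.679

-4.679


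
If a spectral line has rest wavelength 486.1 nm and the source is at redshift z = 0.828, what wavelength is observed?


lam_obs = lam_emit * (1 + z) = 486.1 * (1 + 0.828) = 888.5908

888.5908 nm


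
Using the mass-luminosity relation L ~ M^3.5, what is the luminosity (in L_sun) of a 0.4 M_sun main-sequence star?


L/L_sun = (M/M_sun)^3.5 = 0.4^3.5 = 0.0405

0.0405 L_sun


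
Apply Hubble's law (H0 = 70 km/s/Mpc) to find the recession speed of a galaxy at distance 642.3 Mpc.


v = H0 * d = 70 * 642.3 = 44961.0

44961.0 km/s


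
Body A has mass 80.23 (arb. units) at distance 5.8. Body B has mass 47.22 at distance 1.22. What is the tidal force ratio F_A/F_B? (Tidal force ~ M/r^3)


Ratio = (M1/r1^3) / (M2/r2^3) = (80.23/5.8^3) / (47.22/1.22^3) = 0.0158

0.0158


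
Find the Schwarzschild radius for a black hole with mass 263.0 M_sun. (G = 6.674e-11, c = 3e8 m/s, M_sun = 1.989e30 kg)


M = 263.0 * 1.989e30 kg = 5.23107e+32 kg. rs = 2GM/c^2 = 2 * 6.674e-11 * 5.23107e+32 / (3e8)^2 = 775825.804

775825.804 m


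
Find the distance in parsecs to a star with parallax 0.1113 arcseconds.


d = 1/p = 1/0.1113 = 8.9847

8.9847 pc


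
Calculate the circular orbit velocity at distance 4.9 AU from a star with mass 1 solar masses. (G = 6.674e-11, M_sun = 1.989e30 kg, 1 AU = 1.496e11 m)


v = sqrt(GM/r) = sqrt(6.674e-11 * 1.989e+30 / 7.330e+11) = 13456.9505

13456.9505 m/s


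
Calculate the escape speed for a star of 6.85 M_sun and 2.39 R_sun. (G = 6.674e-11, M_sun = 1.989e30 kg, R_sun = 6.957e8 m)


M = 6.85 * 1.989e30 kg = 1.362465e+31 kg; R = 2.39 * 6.957e8 m = 1.662723e+09 m. v_esc = sqrt(2GM/R) = sqrt(2 * 6.674e-11 * 1.362465e+31 / 1.662723e+09) = 1.046e+06

1.046e+06 m/s


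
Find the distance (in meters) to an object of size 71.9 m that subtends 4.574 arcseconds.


D = size / theta_rad, theta_rad = 4.574 * pi/(180*3600) = 2.218e-05, D = 3.242e+06

3.242e+06 m


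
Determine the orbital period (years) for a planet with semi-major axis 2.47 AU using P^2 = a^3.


P = a^(3/2) = 2.47^1.5 = 3.8819

3.8819 years


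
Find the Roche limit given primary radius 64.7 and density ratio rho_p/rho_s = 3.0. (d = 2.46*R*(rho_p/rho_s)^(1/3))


d_Roche = 2.46 * 64.7 * 3.0^(1/3) = 229.5513

229.5513


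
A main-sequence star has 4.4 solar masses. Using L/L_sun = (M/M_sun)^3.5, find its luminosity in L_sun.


L/L_sun = (M/M_sun)^3.5 = 4.4^3.5 = 178.6835

178.6835 L_sun


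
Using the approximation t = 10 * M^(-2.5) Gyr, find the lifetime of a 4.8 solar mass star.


t = 10 * M^(-2.5) = 10 * 4.8^(-2.5) = 0.1981

0.1981 Gyr


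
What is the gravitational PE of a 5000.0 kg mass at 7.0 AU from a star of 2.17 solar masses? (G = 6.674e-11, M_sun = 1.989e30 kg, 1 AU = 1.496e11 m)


M = 2.17 * 1.989e30 kg = 4.31613e+30 kg; r = 7.0 AU * 1.496e11 m/AU = 1.0472e+12 m. U = -GM*m/r = -(6.674e-11 * 4.31613e+30 * 5000.0) / 1.0472e+12 = -1.375e+12

-1.375e+12 J


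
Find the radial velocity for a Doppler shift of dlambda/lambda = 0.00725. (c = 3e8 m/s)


v = (dlambda/lambda) * c = 0.00725 * 3e8 = 2.175e+06

2.175e+06 m/s


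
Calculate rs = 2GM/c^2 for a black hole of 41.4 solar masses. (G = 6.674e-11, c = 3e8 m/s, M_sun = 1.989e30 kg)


M = 41.4 * 1.989e30 kg = 8.23446e+31 kg. rs = 2GM/c^2 = 2 * 6.674e-11 * 8.23446e+31 / (3e8)^2 = 122126.1912

122126.1912 m


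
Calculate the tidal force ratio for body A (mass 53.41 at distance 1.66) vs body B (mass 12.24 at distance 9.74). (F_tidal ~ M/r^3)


Ratio = (M1/r1^3) / (M2/r2^3) = (53.41/1.66^3) / (12.24/9.74^3) = 881.4421

881.4421


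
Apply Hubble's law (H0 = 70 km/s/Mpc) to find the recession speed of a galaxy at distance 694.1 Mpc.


v = H0 * d = 70 * 694.1 = 48587.0

48587.0 km/s


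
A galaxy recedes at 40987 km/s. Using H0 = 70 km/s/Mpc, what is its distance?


d = v / H0 = 40987 / 70 = 585.5286

585.5286 Mpc


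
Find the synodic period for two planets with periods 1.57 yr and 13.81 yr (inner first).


1/P_syn = |1/P1 - 1/P2| = |1/1.57 - 1/13.81| => P_syn = 1.7714

1.7714 years


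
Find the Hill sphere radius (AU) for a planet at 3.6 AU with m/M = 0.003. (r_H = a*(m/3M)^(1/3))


r_H = a * (m/3M)^(1/3) = 3.6 * (0.003/3)^(1/3) = 0.36

0.36 AU


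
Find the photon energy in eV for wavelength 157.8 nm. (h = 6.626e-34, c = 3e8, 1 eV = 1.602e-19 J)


E = hc/lambda = 6.626e-34 * 3e8 / 1.578e-07 = 1.260e-18 J = 7.8633 eV

7.8633 eV


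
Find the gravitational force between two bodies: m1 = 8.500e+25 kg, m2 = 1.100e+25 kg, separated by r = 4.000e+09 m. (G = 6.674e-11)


F = G*m1*m2/r^2 = 6.674e-11 * 8.500e+25 * 1.100e+25 / (4.000e+09)^2 = 6.674e-11 * 9.350e+50 / 1.600e+19 = 3.900e+21

3.900e+21 N


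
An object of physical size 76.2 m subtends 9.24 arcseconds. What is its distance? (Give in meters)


D = size / theta_rad, theta_rad = 9.24 * pi/(180*3600) = 4.480e-05, D = 1.701e+06

1.701e+06 m


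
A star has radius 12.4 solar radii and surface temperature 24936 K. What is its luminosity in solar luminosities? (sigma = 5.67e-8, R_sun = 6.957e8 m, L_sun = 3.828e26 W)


R = 12.4 * 6.957e8 m = 8.62668e+09 m. L = 4*pi*R^2*sigma*T^4 = 4*pi*(8.62668e+09)^2 * 5.67e-8 * 24936^4 = 2.050158589e+31 W. L/L_sun = 2.050158589e+31 / 3.828e26 = 53556.9119

53556.9119 L_sun


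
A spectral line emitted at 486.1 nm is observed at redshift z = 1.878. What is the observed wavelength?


lam_obs = lam_emit * (1 + z) = 486.1 * (1 + 1.878) = 1398.9958

1398.9958 nm


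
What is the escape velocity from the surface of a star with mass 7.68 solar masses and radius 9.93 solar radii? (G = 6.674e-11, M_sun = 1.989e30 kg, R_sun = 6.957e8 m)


M = 7.68 * 1.989e30 kg = 1.527552e+31 kg; R = 9.93 * 6.957e8 m = 6.908301e+09 m. v_esc = sqrt(2GM/R) = sqrt(2 * 6.674e-11 * 1.527552e+31 / 6.908301e+09) = 543275.9434

543275.9434 m/s


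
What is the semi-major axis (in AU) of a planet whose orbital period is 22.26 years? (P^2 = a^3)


a = P^(2/3) = 22.26^(2/3) = 7.9132

7.9132 AU


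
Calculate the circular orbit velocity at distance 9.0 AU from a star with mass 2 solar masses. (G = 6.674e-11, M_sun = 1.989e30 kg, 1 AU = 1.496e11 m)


v = sqrt(GM/r) = sqrt(6.674e-11 * 3.978e+30 / 1.346e+12) = 14042.3062

14042.3062 m/s


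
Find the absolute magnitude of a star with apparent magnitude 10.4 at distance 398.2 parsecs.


M = m - 5*log10(d) + 5 = 10.4 - 5*log10(398.2) + 5 = 2.3995

2.3995


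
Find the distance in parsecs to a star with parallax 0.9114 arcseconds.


d = 1/p = 1/0.9114 = 1.0972

1.0972 pc


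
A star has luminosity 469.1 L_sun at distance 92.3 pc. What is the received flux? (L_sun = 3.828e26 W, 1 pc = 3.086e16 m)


F = L / (4*pi*d^2) = 1.796e+29 / (4*pi*(2.848e+18)^2) = 1.761e-09

1.761e-09 W/m^2


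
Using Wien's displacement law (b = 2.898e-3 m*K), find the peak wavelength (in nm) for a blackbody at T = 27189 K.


lam_max = b / T = 2.898e-3 / 27189 = 1.066e-07 m = 106.5872 nm

106.5872 nm


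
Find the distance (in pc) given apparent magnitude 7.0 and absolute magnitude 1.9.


d = 10^((m - M + 5)/5) = 10^((7.0 - 1.9 + 5)/5) = 104.7129

104.7129 pc


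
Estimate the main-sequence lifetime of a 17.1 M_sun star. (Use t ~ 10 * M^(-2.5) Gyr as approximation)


t = 10 * M^(-2.5) = 10 * 17.1^(-2.5) = 0.0083

0.0083 Gyr


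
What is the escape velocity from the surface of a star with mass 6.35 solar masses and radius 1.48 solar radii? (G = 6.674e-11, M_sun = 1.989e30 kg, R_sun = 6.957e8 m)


M = 6.35 * 1.989e30 kg = 1.263015e+31 kg; R = 1.48 * 6.957e8 m = 1.029636e+09 m. v_esc = sqrt(2GM/R) = sqrt(2 * 6.674e-11 * 1.263015e+31 / 1.029636e+09) = 1.280e+06

1.280e+06 m/s


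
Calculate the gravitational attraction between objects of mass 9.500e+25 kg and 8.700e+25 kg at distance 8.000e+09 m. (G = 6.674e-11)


F = G*m1*m2/r^2 = 6.674e-11 * 9.500e+25 * 8.700e+25 / (8.000e+09)^2 = 6.674e-11 * 8.265e+51 / 6.400e+19 = 8.619e+21

8.619e+21 N


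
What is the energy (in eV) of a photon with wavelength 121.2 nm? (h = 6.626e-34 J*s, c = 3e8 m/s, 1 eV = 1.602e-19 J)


E = hc/lambda = 6.626e-34 * 3e8 / 1.212e-07 = 1.640e-18 J = 10.2378 eV

10.2378 eV


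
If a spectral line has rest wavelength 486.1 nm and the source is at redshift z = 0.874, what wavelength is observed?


lam_obs = lam_emit * (1 + z) = 486.1 * (1 + 0.874) = 910.9514

910.9514 nm


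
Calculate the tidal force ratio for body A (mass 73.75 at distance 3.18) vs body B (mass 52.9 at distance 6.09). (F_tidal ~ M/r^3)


Ratio = (M1/r1^3) / (M2/r2^3) = (73.75/3.18^3) / (52.9/6.09^3) = 9.7921

9.7921


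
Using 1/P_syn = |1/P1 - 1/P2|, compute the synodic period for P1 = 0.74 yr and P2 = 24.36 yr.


1/P_syn = |1/P1 - 1/P2| = |1/0.74 - 1/24.36| => P_syn = 0.7632

0.7632 years


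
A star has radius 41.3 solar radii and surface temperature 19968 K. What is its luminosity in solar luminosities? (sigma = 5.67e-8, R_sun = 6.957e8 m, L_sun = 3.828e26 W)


R = 41.3 * 6.957e8 m = 2.873241e+10 m. L = 4*pi*R^2*sigma*T^4 = 4*pi*(2.873241e+10)^2 * 5.67e-8 * 19968^4 = 9.351371381e+31 W. L/L_sun = 9.351371381e+31 / 3.828e26 = 244288.6986

244288.6986 L_sun


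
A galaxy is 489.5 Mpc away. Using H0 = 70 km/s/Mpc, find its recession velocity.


v = H0 * d = 70 * 489.5 = 34265.0

34265.0 km/s


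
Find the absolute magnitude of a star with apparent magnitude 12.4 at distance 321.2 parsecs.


M = m - 5*log10(d) + 5 = 12.4 - 5*log10(321.2) + 5 = 4.8661

4.8661


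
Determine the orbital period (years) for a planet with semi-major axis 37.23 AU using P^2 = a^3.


P = a^(3/2) = 37.23^1.5 = 227.164

227.164 years


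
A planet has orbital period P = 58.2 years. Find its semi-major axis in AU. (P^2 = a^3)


a = P^(2/3) = 58.2^(2/3) = 15.0181

15.0181 AU


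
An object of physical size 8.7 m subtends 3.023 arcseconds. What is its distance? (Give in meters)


D = size / theta_rad, theta_rad = 3.023 * pi/(180*3600) = 1.466e-05, D = 593616.8754

593616.8754 m


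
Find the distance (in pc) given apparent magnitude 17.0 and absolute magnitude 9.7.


d = 10^((m - M + 5)/5) = 10^((17.0 - 9.7 + 5)/5) = 288.4032

288.4032 pc


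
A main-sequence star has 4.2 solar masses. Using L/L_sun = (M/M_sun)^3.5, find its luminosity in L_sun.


L/L_sun = (M/M_sun)^3.5 = 4.2^3.5 = 151.8352

151.8352 L_sun


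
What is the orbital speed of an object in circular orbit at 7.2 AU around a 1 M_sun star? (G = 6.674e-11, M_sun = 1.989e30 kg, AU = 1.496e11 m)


v = sqrt(GM/r) = sqrt(6.674e-11 * 1.989e+30 / 1.077e+12) = 11101.4178

11101.4178 m/s


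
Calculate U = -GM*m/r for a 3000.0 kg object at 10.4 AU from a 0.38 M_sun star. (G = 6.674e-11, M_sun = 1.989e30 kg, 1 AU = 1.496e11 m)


M = 0.38 * 1.989e30 kg = 7.5582e+29 kg; r = 10.4 AU * 1.496e11 m/AU = 1.55584e+12 m. U = -GM*m/r = -(6.674e-11 * 7.5582e+29 * 3000.0) / 1.55584e+12 = -9.727e+10

-9.727e+10 J


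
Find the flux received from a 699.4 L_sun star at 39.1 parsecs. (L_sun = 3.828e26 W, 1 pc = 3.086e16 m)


F = L / (4*pi*d^2) = 2.677e+29 / (4*pi*(1.207e+18)^2) = 1.463e-08

1.463e-08 W/m^2


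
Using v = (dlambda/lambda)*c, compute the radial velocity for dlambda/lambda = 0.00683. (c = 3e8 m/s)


v = (dlambda/lambda) * c = 0.00683 * 3e8 = 2.049e+06

2.049e+06 m/s


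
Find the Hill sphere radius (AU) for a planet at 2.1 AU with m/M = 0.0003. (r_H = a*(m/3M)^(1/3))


r_H = a * (m/3M)^(1/3) = 2.1 * (0.0003/3)^(1/3) = 0.0975

0.0975 AU


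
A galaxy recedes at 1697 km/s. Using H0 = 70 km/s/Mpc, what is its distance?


d = v / H0 = 1697 / 70 = 24.2429

24.2429 Mpc


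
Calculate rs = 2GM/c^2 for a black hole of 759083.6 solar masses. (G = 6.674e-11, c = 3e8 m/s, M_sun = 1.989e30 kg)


M = 759083.6 * 1.989e30 kg = 1.50981728e+36 kg. rs = 2GM/c^2 = 2 * 6.674e-11 * 1.50981728e+36 / (3e8)^2 = 2.239e+09

2.239e+09 m


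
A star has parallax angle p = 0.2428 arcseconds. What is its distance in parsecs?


d = 1/p = 1/0.2428 = 4.1186

4.1186 pc


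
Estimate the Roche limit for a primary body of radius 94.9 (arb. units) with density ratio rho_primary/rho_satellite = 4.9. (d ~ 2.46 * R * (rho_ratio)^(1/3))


d_Roche = 2.46 * 94.9 * 4.9^(1/3) = 396.5214

396.5214


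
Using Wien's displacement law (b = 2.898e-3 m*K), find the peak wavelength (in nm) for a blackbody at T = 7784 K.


lam_max = b / T = 2.898e-3 / 7784 = 3.723e-07 m = 372.3022 nm

372.3022 nm


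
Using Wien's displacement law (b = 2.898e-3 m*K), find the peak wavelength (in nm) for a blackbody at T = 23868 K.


lam_max = b / T = 2.898e-3 / 23868 = 1.214e-07 m = 121.4178 nm

121.4178 nm


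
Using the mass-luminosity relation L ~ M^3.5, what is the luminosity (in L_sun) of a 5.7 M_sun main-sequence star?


L/L_sun = (M/M_sun)^3.5 = 5.7^3.5 = 442.1422

442.1422 L_sun


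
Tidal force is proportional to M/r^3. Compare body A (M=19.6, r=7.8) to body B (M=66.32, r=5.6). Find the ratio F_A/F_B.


Ratio = (M1/r1^3) / (M2/r2^3) = (19.6/7.8^3) / (66.32/5.6^3) = 0.1094

0.1094


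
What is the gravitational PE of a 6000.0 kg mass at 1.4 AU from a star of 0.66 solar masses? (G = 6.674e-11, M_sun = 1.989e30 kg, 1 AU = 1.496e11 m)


M = 0.66 * 1.989e30 kg = 1.31274e+30 kg; r = 1.4 AU * 1.496e11 m/AU = 2.0944e+11 m. U = -GM*m/r = -(6.674e-11 * 1.31274e+30 * 6000.0) / 2.0944e+11 = -2.510e+12

-2.510e+12 J


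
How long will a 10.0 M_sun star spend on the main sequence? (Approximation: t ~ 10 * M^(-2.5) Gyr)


t = 10 * M^(-2.5) = 10 * 10.0^(-2.5) = 0.0316

0.0316 Gyr


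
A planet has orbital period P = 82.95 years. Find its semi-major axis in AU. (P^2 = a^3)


a = P^(2/3) = 82.95^(2/3) = 19.02

19.02 AU


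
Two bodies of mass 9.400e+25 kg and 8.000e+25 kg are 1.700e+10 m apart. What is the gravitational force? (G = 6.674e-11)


F = G*m1*m2/r^2 = 6.674e-11 * 9.400e+25 * 8.000e+25 / (1.700e+10)^2 = 6.674e-11 * 7.520e+51 / 2.890e+20 = 1.737e+21

1.737e+21 N


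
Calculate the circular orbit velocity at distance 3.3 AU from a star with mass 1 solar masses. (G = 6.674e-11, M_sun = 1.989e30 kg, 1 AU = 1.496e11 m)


v = sqrt(GM/r) = sqrt(6.674e-11 * 1.989e+30 / 4.937e+11) = 16397.8808

16397.8808 m/s


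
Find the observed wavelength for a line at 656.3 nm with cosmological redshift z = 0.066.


lam_obs = lam_emit * (1 + z) = 656.3 * (1 + 0.066) = 699.6158

699.6158 nm


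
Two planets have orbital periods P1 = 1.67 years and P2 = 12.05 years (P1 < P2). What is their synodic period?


1/P_syn = |1/P1 - 1/P2| = |1/1.67 - 1/12.05| => P_syn = 1.9387

1.9387 years


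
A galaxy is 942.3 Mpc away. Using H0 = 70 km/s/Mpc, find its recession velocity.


v = H0 * d = 70 * 942.3 = 65961.0

65961.0 km/s


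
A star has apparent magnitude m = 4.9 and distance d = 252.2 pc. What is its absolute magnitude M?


M = m - 5*log10(d) + 5 = 4.9 - 5*log10(252.2) + 5 = -2.1087

-2.1087


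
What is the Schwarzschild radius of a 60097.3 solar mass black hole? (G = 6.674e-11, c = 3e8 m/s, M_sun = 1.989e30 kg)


M = 60097.3 * 1.989e30 kg = 1.195335297e+35 kg. rs = 2GM/c^2 = 2 * 6.674e-11 * 1.195335297e+35 / (3e8)^2 = 1.773e+08

1.773e+08 m


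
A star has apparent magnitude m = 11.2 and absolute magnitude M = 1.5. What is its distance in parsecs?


d = 10^((m - M + 5)/5) = 10^((11.2 - 1.5 + 5)/5) = 870.9636

870.9636 pc


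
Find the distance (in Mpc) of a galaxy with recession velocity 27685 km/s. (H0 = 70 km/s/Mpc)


d = v / H0 = 27685 / 70 = 395.5

395.5 Mpc


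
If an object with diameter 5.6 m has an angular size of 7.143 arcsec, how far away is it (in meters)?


D = size / theta_rad, theta_rad = 7.143 * pi/(180*3600) = 3.463e-05, D = 161708.3739

161708.3739 m


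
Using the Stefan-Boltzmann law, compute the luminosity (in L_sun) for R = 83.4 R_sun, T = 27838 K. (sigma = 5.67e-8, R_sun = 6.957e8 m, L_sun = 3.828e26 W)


R = 83.4 * 6.957e8 m = 5.802138e+10 m. L = 4*pi*R^2*sigma*T^4 = 4*pi*(5.802138e+10)^2 * 5.67e-8 * 27838^4 = 1.440526171e+33 W. L/L_sun = 1.440526171e+33 / 3.828e26 = 3.763e+06

3.763e+06 L_sun


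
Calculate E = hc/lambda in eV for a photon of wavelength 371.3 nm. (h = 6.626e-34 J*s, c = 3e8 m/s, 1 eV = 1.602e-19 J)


E = hc/lambda = 6.626e-34 * 3e8 / 3.713e-07 = 5.354e-19 J = 3.3418 eV

3.3418 eV


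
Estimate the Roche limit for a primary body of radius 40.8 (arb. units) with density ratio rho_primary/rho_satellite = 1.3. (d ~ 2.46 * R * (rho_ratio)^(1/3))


d_Roche = 2.46 * 40.8 * 1.3^(1/3) = 109.5409

109.5409


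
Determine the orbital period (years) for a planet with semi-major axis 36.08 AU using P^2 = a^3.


P = a^(3/2) = 36.08^1.5 = 216.7204

216.7204 years


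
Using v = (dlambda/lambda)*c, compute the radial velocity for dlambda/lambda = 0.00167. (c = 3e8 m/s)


v = (dlambda/lambda) * c = 0.00167 * 3e8 = 501000.0

501000.0 m/s


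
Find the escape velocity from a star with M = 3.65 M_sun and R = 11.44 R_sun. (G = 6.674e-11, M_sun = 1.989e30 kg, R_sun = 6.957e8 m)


M = 3.65 * 1.989e30 kg = 7.25985e+30 kg; R = 11.44 * 6.957e8 m = 7.958808e+09 m. v_esc = sqrt(2GM/R) = sqrt(2 * 6.674e-11 * 7.25985e+30 / 7.958808e+09) = 348937.7119

348937.7119 m/s


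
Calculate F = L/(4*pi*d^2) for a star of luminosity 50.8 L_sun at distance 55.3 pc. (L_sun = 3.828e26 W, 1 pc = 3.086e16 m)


F = L / (4*pi*d^2) = 1.945e+28 / (4*pi*(1.707e+18)^2) = 5.314e-10

5.314e-10 W/m^2


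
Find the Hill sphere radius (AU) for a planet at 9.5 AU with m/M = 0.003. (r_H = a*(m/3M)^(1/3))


r_H = a * (m/3M)^(1/3) = 9.5 * (0.003/3)^(1/3) = 0.95

0.95 AU


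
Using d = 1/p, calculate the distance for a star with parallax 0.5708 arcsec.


d = 1/p = 1/0.5708 = 1.7519

1.7519 pc


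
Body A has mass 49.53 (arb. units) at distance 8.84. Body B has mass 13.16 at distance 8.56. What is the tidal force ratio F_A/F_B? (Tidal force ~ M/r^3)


Ratio = (M1/r1^3) / (M2/r2^3) = (49.53/8.84^3) / (13.16/8.56^3) = 3.4173

3.4173


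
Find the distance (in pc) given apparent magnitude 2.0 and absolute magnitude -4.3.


d = 10^((m - M + 5)/5) = 10^((2.0 - -4.3 + 5)/5) = 181.9701

181.9701 pc


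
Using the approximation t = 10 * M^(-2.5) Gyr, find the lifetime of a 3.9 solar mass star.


t = 10 * M^(-2.5) = 10 * 3.9^(-2.5) = 0.3329

0.3329 Gyr


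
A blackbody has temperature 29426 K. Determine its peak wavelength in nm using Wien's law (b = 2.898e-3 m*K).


lam_max = b / T = 2.898e-3 / 29426 = 9.848e-08 m = 98.4843 nm

98.4843 nm


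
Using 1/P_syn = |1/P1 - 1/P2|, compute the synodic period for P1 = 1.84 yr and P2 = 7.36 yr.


1/P_syn = |1/P1 - 1/P2| = |1/1.84 - 1/7.36| => P_syn = 2.4533

2.4533 years


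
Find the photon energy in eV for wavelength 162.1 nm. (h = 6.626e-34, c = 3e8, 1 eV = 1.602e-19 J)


E = hc/lambda = 6.626e-34 * 3e8 / 1.621e-07 = 1.226e-18 J = 7.6547 eV

7.6547 eV


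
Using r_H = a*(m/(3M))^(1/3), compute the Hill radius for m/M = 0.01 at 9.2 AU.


r_H = a * (m/3M)^(1/3) = 9.2 * (0.01/3)^(1/3) = 1.3743

1.3743 AU


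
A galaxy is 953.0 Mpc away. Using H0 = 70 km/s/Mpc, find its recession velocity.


v = H0 * d = 70 * 953.0 = 66710.0

66710.0 km/s


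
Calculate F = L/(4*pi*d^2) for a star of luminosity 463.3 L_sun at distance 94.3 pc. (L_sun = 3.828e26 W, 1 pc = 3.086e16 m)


F = L / (4*pi*d^2) = 1.774e+29 / (4*pi*(2.910e+18)^2) = 1.667e-09

1.667e-09 W/m^2


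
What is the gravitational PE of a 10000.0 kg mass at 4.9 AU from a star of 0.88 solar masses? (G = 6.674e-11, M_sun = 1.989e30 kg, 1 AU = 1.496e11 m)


M = 0.88 * 1.989e30 kg = 1.75032e+30 kg; r = 4.9 AU * 1.496e11 m/AU = 7.3304e+11 m. U = -GM*m/r = -(6.674e-11 * 1.75032e+30 * 10000.0) / 7.3304e+11 = -1.594e+12

-1.594e+12 J


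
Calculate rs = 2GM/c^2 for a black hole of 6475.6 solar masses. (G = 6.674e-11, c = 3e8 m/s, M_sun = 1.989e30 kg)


M = 6475.6 * 1.989e30 kg = 1.28799684e+34 kg. rs = 2GM/c^2 = 2 * 6.674e-11 * 1.28799684e+34 / (3e8)^2 = 1.910e+07

1.910e+07 m


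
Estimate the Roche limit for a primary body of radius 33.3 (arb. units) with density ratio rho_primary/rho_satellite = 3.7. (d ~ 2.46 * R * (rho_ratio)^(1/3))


d_Roche = 2.46 * 33.3 * 3.7^(1/3) = 126.701

126.701


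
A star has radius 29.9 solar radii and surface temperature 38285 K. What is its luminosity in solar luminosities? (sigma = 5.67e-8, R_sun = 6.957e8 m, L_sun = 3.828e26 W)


R = 29.9 * 6.957e8 m = 2.080143e+10 m. L = 4*pi*R^2*sigma*T^4 = 4*pi*(2.080143e+10)^2 * 5.67e-8 * 38285^4 = 6.623597171e+32 W. L/L_sun = 6.623597171e+32 / 3.828e26 = 1.730e+06

1.730e+06 L_sun


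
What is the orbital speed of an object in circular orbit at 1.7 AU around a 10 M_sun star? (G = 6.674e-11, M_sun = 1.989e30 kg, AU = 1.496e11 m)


v = sqrt(GM/r) = sqrt(6.674e-11 * 1.989e+31 / 2.543e+11) = 72247.0694

72247.0694 m/s


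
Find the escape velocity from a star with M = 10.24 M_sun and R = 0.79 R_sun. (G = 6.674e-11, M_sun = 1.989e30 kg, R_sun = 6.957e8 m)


M = 10.24 * 1.989e30 kg = 2.036736e+31 kg; R = 0.79 * 6.957e8 m = 5.49603e+08 m. v_esc = sqrt(2GM/R) = sqrt(2 * 6.674e-11 * 2.036736e+31 / 5.49603e+08) = 2.224e+06

2.224e+06 m/s


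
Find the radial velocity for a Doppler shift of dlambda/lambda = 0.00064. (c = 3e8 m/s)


v = (dlambda/lambda) * c = 0.00064 * 3e8 = 192000.0

192000.0 m/s


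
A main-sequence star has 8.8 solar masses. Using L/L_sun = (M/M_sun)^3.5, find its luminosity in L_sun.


L/L_sun = (M/M_sun)^3.5 = 8.8^3.5 = 2021.5726

2021.5726 L_sun


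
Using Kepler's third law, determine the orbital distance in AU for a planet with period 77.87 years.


a = P^(2/3) = 77.87^(2/3) = 18.2353

18.2353 AU


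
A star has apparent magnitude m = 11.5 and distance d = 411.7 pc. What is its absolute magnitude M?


M = m - 5*log10(d) + 5 = 11.5 - 5*log10(411.7) + 5 = 3.4271

3.4271


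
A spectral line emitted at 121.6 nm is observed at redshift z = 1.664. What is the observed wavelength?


lam_obs = lam_emit * (1 + z) = 121.6 * (1 + 1.664) = 323.9424

323.9424 nm


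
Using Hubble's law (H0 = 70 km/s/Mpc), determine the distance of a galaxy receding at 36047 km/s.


d = v / H0 = 36047 / 70 = 514.9571

514.9571 Mpc


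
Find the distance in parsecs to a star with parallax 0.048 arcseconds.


d = 1/p = 1/0.048 = 20.8333

20.8333 pc


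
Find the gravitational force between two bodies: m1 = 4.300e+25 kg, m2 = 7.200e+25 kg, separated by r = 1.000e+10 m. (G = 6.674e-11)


F = G*m1*m2/r^2 = 6.674e-11 * 4.300e+25 * 7.200e+25 / (1.000e+10)^2 = 6.674e-11 * 3.096e+51 / 1.000e+20 = 2.066e+21

2.066e+21 N


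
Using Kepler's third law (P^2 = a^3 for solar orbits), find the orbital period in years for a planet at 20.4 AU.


P = a^(3/2) = 20.4^1.5 = 92.1394

92.1394 years


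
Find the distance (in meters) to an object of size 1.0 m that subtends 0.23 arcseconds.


D = size / theta_rad, theta_rad = 0.23 * pi/(180*3600) = 1.115e-06, D = 896803.5054

896803.5054 m


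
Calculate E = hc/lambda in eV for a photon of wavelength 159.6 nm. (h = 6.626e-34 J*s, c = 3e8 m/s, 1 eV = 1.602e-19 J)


E = hc/lambda = 6.626e-34 * 3e8 / 1.596e-07 = 1.245e-18 J = 7.7746 eV

7.7746 eV


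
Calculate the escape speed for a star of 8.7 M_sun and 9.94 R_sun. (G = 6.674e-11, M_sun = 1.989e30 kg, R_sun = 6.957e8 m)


M = 8.7 * 1.989e30 kg = 1.73043e+31 kg; R = 9.94 * 6.957e8 m = 6.915258e+09 m. v_esc = sqrt(2GM/R) = sqrt(2 * 6.674e-11 * 1.73043e+31 / 6.915258e+09) = 577937.5639

577937.5639 m/s


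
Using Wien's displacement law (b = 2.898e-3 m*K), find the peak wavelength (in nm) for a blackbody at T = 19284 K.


lam_max = b / T = 2.898e-3 / 19284 = 1.503e-07 m = 150.28 nm

150.28 nm


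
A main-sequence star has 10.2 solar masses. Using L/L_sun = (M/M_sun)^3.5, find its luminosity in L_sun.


L/L_sun = (M/M_sun)^3.5 = 10.2^3.5 = 3389.2266

3389.2266 L_sun


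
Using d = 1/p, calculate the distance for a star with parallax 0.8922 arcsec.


d = 1/p = 1/0.8922 = 1.1208

1.1208 pc


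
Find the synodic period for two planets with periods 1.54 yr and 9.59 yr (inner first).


1/P_syn = |1/P1 - 1/P2| = |1/1.54 - 1/9.59| => P_syn = 1.8346

1.8346 years


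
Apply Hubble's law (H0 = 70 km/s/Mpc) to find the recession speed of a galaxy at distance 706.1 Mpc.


v = H0 * d = 70 * 706.1 = 49427.0

49427.0 km/s


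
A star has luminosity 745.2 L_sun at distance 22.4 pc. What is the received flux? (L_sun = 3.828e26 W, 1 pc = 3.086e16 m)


F = L / (4*pi*d^2) = 2.853e+29 / (4*pi*(6.913e+17)^2) = 4.751e-08

4.751e-08 W/m^2


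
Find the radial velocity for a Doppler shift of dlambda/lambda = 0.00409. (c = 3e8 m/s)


v = (dlambda/lambda) * c = 0.00409 * 3e8 = 1.227e+06

1.227e+06 m/s


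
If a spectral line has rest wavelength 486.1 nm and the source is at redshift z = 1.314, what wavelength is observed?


lam_obs = lam_emit * (1 + z) = 486.1 * (1 + 1.314) = 1124.8354

1124.8354 nm


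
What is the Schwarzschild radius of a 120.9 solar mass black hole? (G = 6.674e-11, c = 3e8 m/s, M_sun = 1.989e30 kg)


M = 120.9 * 1.989e30 kg = 2.404701e+32 kg. rs = 2GM/c^2 = 2 * 6.674e-11 * 2.404701e+32 / (3e8)^2 = 356643.8772

356643.8772 m


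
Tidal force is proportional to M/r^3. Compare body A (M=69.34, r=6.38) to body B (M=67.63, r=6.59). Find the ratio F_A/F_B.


Ratio = (M1/r1^3) / (M2/r2^3) = (69.34/6.38^3) / (67.63/6.59^3) = 1.1299

1.1299


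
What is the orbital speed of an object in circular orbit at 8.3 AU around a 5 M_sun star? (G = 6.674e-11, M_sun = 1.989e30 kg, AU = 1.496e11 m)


v = sqrt(GM/r) = sqrt(6.674e-11 * 9.945e+30 / 1.242e+12) = 23120.1502

23120.1502 m/s


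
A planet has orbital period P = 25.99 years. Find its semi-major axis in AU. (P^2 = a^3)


a = P^(2/3) = 25.99^(2/3) = 8.7741

8.7741 AU


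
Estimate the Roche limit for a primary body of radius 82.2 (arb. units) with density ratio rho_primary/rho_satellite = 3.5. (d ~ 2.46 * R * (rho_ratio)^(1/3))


d_Roche = 2.46 * 82.2 * 3.5^(1/3) = 307.0174

307.0174


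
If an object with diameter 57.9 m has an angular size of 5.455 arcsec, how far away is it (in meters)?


D = size / theta_rad, theta_rad = 5.455 * pi/(180*3600) = 2.645e-05, D = 2.189e+06

2.189e+06 m


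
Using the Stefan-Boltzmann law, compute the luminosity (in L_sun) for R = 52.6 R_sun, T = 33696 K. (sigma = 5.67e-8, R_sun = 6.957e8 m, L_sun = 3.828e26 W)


R = 52.6 * 6.957e8 m = 3.659382e+10 m. L = 4*pi*R^2*sigma*T^4 = 4*pi*(3.659382e+10)^2 * 5.67e-8 * 33696^4 = 1.230047311e+33 W. L/L_sun = 1.230047311e+33 / 3.828e26 = 3.213e+06

3.213e+06 L_sun


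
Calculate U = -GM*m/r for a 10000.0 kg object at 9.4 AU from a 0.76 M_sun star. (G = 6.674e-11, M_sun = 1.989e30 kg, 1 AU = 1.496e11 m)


M = 0.76 * 1.989e30 kg = 1.51164e+30 kg; r = 9.4 AU * 1.496e11 m/AU = 1.40624e+12 m. U = -GM*m/r = -(6.674e-11 * 1.51164e+30 * 10000.0) / 1.40624e+12 = -7.174e+11

-7.174e+11 J


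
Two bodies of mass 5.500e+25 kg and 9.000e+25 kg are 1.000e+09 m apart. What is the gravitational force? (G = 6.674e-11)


F = G*m1*m2/r^2 = 6.674e-11 * 5.500e+25 * 9.000e+25 / (1.000e+09)^2 = 6.674e-11 * 4.950e+51 / 1.000e+18 = 3.304e+23

3.304e+23 N


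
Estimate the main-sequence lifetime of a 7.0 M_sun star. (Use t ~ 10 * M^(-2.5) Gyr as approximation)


t = 10 * M^(-2.5) = 10 * 7.0^(-2.5) = 0.0771

0.0771 Gyr


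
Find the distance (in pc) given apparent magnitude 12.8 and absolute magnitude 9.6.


d = 10^((m - M + 5)/5) = 10^((12.8 - 9.6 + 5)/5) = 43.6516

43.6516 pc


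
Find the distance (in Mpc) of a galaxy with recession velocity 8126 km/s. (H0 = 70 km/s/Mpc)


d = v / H0 = 8126 / 70 = 116.0857

116.0857 Mpc


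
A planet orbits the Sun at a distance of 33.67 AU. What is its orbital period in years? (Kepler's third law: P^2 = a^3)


P = a^(3/2) = 33.67^1.5 = 195.3731

195.3731 years


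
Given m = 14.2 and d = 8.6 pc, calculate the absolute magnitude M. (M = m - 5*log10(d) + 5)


M = m - 5*log10(d) + 5 = 14.2 - 5*log10(8.6) + 5 = 14.5275

14.5275


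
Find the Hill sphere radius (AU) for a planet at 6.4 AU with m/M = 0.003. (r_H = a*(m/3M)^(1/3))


r_H = a * (m/3M)^(1/3) = 6.4 * (0.003/3)^(1/3) = 0.64

0.64 AU


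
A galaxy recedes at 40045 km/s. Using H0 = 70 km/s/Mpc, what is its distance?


d = v / H0 = 40045 / 70 = 572.0714

572.0714 Mpc


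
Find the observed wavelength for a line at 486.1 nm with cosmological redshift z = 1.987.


lam_obs = lam_emit * (1 + z) = 486.1 * (1 + 1.987) = 1451.9807

1451.9807 nm


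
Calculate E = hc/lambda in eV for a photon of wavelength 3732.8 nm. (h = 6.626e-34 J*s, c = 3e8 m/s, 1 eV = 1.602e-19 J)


E = hc/lambda = 6.626e-34 * 3e8 / 3.733e-06 = 5.325e-20 J = 0.3324 eV

0.3324 eV


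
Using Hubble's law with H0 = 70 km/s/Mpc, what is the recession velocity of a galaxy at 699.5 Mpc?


v = H0 * d = 70 * 699.5 = 48965.0

48965.0 km/s


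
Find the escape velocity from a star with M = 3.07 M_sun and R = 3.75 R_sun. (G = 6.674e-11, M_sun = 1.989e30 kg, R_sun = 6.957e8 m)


M = 3.07 * 1.989e30 kg = 6.10623e+30 kg; R = 3.75 * 6.957e8 m = 2.608875e+09 m. v_esc = sqrt(2GM/R) = sqrt(2 * 6.674e-11 * 6.10623e+30 / 2.608875e+09) = 558943.6708

558943.6708 m/s


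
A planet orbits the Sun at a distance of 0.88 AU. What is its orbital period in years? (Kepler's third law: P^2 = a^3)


P = a^(3/2) = 0.88^1.5 = 0.8255

0.8255 years


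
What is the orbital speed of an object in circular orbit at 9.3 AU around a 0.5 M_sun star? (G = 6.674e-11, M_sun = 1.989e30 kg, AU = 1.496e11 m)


v = sqrt(GM/r) = sqrt(6.674e-11 * 9.945e+29 / 1.391e+12) = 6906.9804

6906.9804 m/s


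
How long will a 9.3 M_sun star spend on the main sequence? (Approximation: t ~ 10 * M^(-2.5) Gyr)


t = 10 * M^(-2.5) = 10 * 9.3^(-2.5) = 0.0379

0.0379 Gyr


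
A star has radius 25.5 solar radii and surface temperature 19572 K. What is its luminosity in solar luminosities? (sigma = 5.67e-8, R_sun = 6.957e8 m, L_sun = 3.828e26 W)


R = 25.5 * 6.957e8 m = 1.774035e+10 m. L = 4*pi*R^2*sigma*T^4 = 4*pi*(1.774035e+10)^2 * 5.67e-8 * 19572^4 = 3.290471389e+31 W. L/L_sun = 3.290471389e+31 / 3.828e26 = 85957.9778

85957.9778 L_sun


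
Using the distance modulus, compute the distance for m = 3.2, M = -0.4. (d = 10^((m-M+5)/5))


d = 10^((m - M + 5)/5) = 10^((3.2 - -0.4 + 5)/5) = 52.4807

52.4807 pc


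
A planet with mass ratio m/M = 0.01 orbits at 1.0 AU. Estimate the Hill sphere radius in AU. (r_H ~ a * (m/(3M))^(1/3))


r_H = a * (m/3M)^(1/3) = 1.0 * (0.01/3)^(1/3) = 0.1494

0.1494 AU


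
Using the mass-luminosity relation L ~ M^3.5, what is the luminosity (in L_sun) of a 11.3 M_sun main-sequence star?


L/L_sun = (M/M_sun)^3.5 = 11.3^3.5 = 4850.3665

4850.3665 L_sun


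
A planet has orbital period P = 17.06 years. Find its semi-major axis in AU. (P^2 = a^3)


a = P^(2/3) = 17.06^(2/3) = 6.627

6.627 AU


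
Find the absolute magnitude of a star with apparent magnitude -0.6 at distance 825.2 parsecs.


M = m - 5*log10(d) + 5 = -0.6 - 5*log10(825.2) + 5 = -10.1828

-10.1828


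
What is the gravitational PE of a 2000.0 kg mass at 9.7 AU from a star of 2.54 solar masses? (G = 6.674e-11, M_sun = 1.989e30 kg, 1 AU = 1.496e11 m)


M = 2.54 * 1.989e30 kg = 5.05206e+30 kg; r = 9.7 AU * 1.496e11 m/AU = 1.45112e+12 m. U = -GM*m/r = -(6.674e-11 * 5.05206e+30 * 2000.0) / 1.45112e+12 = -4.647e+11

-4.647e+11 J


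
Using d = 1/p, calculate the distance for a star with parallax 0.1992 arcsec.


d = 1/p = 1/0.1992 = 5.0201

5.0201 pc


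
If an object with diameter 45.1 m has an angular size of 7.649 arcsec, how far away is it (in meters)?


D = size / theta_rad, theta_rad = 7.649 * pi/(180*3600) = 3.708e-05, D = 1.216e+06

1.216e+06 m


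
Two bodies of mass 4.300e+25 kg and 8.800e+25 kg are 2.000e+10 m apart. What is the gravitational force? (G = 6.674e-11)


F = G*m1*m2/r^2 = 6.674e-11 * 4.300e+25 * 8.800e+25 / (2.000e+10)^2 = 6.674e-11 * 3.784e+51 / 4.000e+20 = 6.314e+20

6.314e+20 N


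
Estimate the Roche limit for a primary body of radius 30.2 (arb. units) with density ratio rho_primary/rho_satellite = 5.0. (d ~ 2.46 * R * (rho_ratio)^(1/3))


d_Roche = 2.46 * 30.2 * 5.0^(1/3) = 127.0375

127.0375


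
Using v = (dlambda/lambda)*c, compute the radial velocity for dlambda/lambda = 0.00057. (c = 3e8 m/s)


v = (dlambda/lambda) * c = 0.00057 * 3e8 = 171000.0

171000.0 m/s


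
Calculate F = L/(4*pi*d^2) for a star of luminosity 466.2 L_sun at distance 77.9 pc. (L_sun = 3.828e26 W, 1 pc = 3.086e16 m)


F = L / (4*pi*d^2) = 1.785e+29 / (4*pi*(2.404e+18)^2) = 2.457e-09

2.457e-09 W/m^2


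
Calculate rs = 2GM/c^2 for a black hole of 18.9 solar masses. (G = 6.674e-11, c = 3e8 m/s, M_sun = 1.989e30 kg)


M = 18.9 * 1.989e30 kg = 3.75921e+31 kg. rs = 2GM/c^2 = 2 * 6.674e-11 * 3.75921e+31 / (3e8)^2 = 55753.2612

55753.2612 m


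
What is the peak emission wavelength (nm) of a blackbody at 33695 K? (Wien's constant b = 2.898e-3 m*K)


lam_max = b / T = 2.898e-3 / 33695 = 8.601e-08 m = 86.0068 nm

86.0068 nm


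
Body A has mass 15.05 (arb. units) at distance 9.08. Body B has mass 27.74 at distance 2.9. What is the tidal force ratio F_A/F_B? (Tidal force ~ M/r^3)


Ratio = (M1/r1^3) / (M2/r2^3) = (15.05/9.08^3) / (27.74/2.9^3) = 0.0177

0.0177


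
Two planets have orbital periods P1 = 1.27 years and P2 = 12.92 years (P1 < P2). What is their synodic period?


1/P_syn = |1/P1 - 1/P2| = |1/1.27 - 1/12.92| => P_syn = 1.4084

1.4084 years


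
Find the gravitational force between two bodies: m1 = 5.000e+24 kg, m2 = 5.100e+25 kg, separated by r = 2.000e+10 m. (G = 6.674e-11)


F = G*m1*m2/r^2 = 6.674e-11 * 5.000e+24 * 5.100e+25 / (2.000e+10)^2 = 6.674e-11 * 2.550e+50 / 4.000e+20 = 4.255e+19

4.255e+19 N


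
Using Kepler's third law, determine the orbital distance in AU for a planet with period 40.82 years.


a = P^(2/3) = 40.82^(2/3) = 11.8554

11.8554 AU


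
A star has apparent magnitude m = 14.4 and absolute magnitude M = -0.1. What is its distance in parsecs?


d = 10^((m - M + 5)/5) = 10^((14.4 - -0.1 + 5)/5) = 7943.2823

7943.2823 pc


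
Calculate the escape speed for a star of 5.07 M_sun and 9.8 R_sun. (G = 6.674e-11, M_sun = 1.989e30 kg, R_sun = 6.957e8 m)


M = 5.07 * 1.989e30 kg = 1.008423e+31 kg; R = 9.8 * 6.957e8 m = 6.81786e+09 m. v_esc = sqrt(2GM/R) = sqrt(2 * 6.674e-11 * 1.008423e+31 / 6.81786e+09) = 444329.7893

444329.7893 m/s


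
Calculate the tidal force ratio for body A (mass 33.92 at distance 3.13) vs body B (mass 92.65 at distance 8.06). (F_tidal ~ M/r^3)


Ratio = (M1/r1^3) / (M2/r2^3) = (33.92/3.13^3) / (92.65/8.06^3) = 6.2515

6.2515


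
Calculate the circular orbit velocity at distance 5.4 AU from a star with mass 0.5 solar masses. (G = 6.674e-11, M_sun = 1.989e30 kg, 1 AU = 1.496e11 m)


v = sqrt(GM/r) = sqrt(6.674e-11 * 9.945e+29 / 8.078e+11) = 9064.2697

9064.2697 m/s


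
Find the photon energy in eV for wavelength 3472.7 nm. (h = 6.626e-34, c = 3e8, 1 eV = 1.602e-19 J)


E = hc/lambda = 6.626e-34 * 3e8 / 3.473e-06 = 5.724e-20 J = 0.3573 eV

0.3573 eV


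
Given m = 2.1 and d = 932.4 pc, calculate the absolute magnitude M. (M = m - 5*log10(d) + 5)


M = m - 5*log10(d) + 5 = 2.1 - 5*log10(932.4) + 5 = -7.748

-7.748


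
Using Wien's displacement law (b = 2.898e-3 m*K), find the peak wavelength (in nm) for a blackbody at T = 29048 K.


lam_max = b / T = 2.898e-3 / 29048 = 9.977e-08 m = 99.7659 nm

99.7659 nm


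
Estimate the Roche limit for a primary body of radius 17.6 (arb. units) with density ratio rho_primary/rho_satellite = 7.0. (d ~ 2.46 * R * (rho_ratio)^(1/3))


d_Roche = 2.46 * 17.6 * 7.0^(1/3) = 82.8223

82.8223


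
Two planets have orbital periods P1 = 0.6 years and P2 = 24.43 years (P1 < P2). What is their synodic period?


1/P_syn = |1/P1 - 1/P2| = |1/0.6 - 1/24.43| => P_syn = 0.6151

0.6151 years


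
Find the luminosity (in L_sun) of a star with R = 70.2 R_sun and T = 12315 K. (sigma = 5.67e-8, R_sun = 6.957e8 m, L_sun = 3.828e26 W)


R = 70.2 * 6.957e8 m = 4.883814e+10 m. L = 4*pi*R^2*sigma*T^4 = 4*pi*(4.883814e+10)^2 * 5.67e-8 * 12315^4 = 3.908848323e+31 W. L/L_sun = 3.908848323e+31 / 3.828e26 = 102112.0252

102112.0252 L_sun


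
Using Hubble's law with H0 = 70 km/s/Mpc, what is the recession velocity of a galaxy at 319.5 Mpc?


v = H0 * d = 70 * 319.5 = 22365.0

22365.0 km/s


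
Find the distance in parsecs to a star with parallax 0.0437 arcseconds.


d = 1/p = 1/0.0437 = 22.8833

22.8833 pc


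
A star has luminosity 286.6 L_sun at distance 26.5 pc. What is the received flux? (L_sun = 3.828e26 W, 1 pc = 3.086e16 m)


F = L / (4*pi*d^2) = 1.097e+29 / (4*pi*(8.178e+17)^2) = 1.305e-08

1.305e-08 W/m^2


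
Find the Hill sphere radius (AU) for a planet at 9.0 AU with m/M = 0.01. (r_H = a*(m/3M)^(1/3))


r_H = a * (m/3M)^(1/3) = 9.0 * (0.01/3)^(1/3) = 1.3444

1.3444 AU


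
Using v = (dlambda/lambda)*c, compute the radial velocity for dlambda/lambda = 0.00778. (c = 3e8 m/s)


v = (dlambda/lambda) * c = 0.00778 * 3e8 = 2.334e+06

2.334e+06 m/s
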